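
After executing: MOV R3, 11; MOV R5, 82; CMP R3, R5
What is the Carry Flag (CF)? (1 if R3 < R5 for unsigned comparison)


Register state trace:
  MOV R3, 11  → R3 = 11
  MOV R5, 82  → R5 = 82
  CMP R3, R5  → unsigned 11 - 82: borrow occurs
  11 < 82, so CF = 1
CF = 1

1


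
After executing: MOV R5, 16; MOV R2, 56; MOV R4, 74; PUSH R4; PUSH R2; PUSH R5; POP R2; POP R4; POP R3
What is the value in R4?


Stack trace (top is rightmost):
  MOV R5, 16  → R5 = 16
  MOV R2, 56  → R2 = 56
  MOV R4, 74  → R4 = 74
  PUSH R4  → stack: [74]
  PUSH R2  → stack: [74, 56]
  PUSH R5  → stack: [74, 56, 16]
  POP R2  → R2 = 16, stack: [74, 56]
  POP R4  → R4 = 56, stack: [74]
  POP R3  → R3 = 74, stack: []
Final: R4 = 56

56


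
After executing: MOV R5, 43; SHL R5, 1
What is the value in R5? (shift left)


Register state trace:
  MOV R5, 43  → R5 = 43
  SHL R5, 1  → R5 = 43 << 1 = 43 * 2^1 = 86
Final: R5 = 86

86


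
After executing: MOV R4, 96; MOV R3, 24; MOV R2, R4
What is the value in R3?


Register state trace:
  MOV R4, 96  → R4 = 96
  MOV R3, 24  → R3 = 24
  MOV R2, R4  → R2 = 96
Final: R3 = 24

24


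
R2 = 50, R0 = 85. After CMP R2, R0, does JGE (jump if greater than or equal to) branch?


Trace:
  R2 = 50, R0 = 85
  CMP R2, R0  → compares 50 vs 85
  JGE checks: is 50 greater than or equal to 85?
  50 < 85, so condition is false
Branch taken: No

No


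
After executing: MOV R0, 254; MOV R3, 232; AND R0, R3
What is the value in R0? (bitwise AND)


Register state trace:
  MOV R0, 254  → R0 = 254 (0b11111110)
  MOV R3, 232  → R3 = 232 (0b11101000)
  AND R0, R3  → R0 = 254 AND 232 = 232 (0b11101000)
Final: R0 = 232

232


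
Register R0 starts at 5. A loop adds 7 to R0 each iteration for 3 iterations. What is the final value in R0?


Starting value: R0 = 5
  Iter 1: R0 = 5 + 7 = 12
  Iter 2: R0 = 12 + 7 = 19
  Iter 3: R0 = 19 + 7 = 26
Final: R0 = 26

26


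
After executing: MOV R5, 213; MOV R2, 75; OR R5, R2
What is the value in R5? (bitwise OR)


Register state trace:
  MOV R5, 213  → R5 = 213 (0b11010101)
  MOV R2, 75  → R2 = 75 (0b01001011)
  OR R5, R2   → R5 = 213 OR 75 = 223 (0b11011111)
Final: R5 = 223

223


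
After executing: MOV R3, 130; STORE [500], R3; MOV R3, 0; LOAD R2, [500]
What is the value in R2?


Register and memory trace:
  MOV R3, 130  → R3 = 130
  STORE [500], R3  → mem[500] = 130
  MOV R3, 0  → R3 = 0
  LOAD R2, [500]  → R2 = mem[500] = 130
Final: R2 = 130

130


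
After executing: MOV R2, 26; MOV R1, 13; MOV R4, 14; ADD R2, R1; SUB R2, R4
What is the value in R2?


Register state trace:
  MOV R2, 26  → R2 = 26
  MOV R1, 13  → R1 = 13
  MOV R4, 14  → R4 = 14
  ADD R2, R1  → R2 = 26 + 13 = 39
  SUB R2, R4  → R2 = 39 - 14 = 25
Final: R2 = 25

25


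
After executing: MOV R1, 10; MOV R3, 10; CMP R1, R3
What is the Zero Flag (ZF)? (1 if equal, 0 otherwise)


Register state trace:
  MOV R1, 10  → R1 = 10
  MOV R3, 10  → R3 = 10
  CMP R1, R3  → computes 10 - 10 = 0
  Result is zero, so values are equal
ZF = 1

1


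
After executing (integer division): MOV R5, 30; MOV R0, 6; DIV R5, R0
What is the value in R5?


Register state trace:
  MOV R5, 30  → R5 = 30
  MOV R0, 6  → R0 = 6
  DIV R5, R0  → R5 = 30 // 6 = 5
Final: R5 = 5

5


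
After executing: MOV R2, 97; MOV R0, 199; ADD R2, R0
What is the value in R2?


Register state trace:
  MOV R2, 97  → R2 = 97
  MOV R0, 199  → R0 = 199
  ADD R2, R0  → R2 = 97 + 199 = 296
Final: R2 = 296

296


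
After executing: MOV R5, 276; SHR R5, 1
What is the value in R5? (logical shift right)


Register state trace:
  MOV R5, 276  → R5 = 276
  SHR R5, 1  → R5 = 276 >> 1 = 276 // 2^1 = 138
Final: R5 = 138

138


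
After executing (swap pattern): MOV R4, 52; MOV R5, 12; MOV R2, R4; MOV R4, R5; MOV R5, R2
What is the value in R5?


Register state trace (swap pattern):
  MOV R4, 52  → R4 = 52
  MOV R5, 12  → R5 = 12
  MOV R2, R4  → R2 = 52  (save R4)
  MOV R4, R5  → R4 = 12  (R4 gets R5's value)
  MOV R5, R2  → R5 = 52  (R5 gets saved value)
Final: R5 = 52

52


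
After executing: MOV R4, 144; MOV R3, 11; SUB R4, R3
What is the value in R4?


Register state trace:
  MOV R4, 144  → R4 = 144
  MOV R3, 11  → R3 = 11
  SUB R4, R3  → R4 = 144 - 11 = 133
Final: R4 = 133

133


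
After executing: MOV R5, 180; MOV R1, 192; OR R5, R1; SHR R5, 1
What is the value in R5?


Register state trace:
  MOV R5, 180  → R5 = 180 (0b10110100)
  MOV R1, 192  → R1 = 192 (0b11000000)
  OR R5, R1  → R5 = 180 OR 192 = 244 (0b11110100)
  SHR R5, 1  → R5 = 244 >> 1 = 122
Final: R5 = 122

122


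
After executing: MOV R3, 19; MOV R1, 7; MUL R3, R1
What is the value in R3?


Register state trace:
  MOV R3, 19  → R3 = 19
  MOV R1, 7  → R1 = 7
  MUL R3, R1  → R3 = 19 * 7 = 133
Final: R3 = 133

133


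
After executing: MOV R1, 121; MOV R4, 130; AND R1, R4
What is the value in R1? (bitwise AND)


Register state trace:
  MOV R1, 121  → R1 = 121 (0b01111001)
  MOV R4, 130  → R4 = 130 (0b10000010)
  AND R1, R4  → R1 = 121 AND 130 = 0 (0b00000000)
Final: R1 = 0

0


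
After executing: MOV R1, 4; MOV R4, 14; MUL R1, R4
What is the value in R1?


Register state trace:
  MOV R1, 4  → R1 = 4
  MOV R4, 14  → R4 = 14
  MUL R1, R4  → R1 = 4 * 14 = 56
Final: R1 = 56

56


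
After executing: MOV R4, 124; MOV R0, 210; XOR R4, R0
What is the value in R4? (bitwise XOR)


Register state trace:
  MOV R4, 124  → R4 = 124 (0b01111100)
  MOV R0, 210  → R0 = 210 (0b11010010)
  XOR R4, R0  → R4 = 124 XOR 210 = 174 (0b10101110)
Final: R4 = 174

174


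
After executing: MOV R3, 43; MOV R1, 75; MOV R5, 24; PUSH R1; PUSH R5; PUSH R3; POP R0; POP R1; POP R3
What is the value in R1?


Stack trace (top is rightmost):
  MOV R3, 43  → R3 = 43
  MOV R1, 75  → R1 = 75
  MOV R5, 24  → R5 = 24
  PUSH R1  → stack: [75]
  PUSH R5  → stack: [75, 24]
  PUSH R3  → stack: [75, 24, 43]
  POP R0  → R0 = 43, stack: [75, 24]
  POP R1  → R1 = 24, stack: [75]
  POP R3  → R3 = 75, stack: []
Final: R1 = 24

24


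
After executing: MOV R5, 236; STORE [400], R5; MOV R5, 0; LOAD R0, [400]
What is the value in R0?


Register and memory trace:
  MOV R5, 236  → R5 = 236
  STORE [400], R5  → mem[400] = 236
  MOV R5, 0  → R5 = 0
  LOAD R0, [400]  → R0 = mem[400] = 236
Final: R0 = 236

236


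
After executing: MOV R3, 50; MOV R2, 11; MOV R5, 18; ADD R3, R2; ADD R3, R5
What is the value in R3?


Register state trace:
  MOV R3, 50  → R3 = 50
  MOV R2, 11  → R2 = 11
  MOV R5, 18  → R5 = 18
  ADD R3, R2  → R3 = 50 + 11 = 61
  ADD R3, R5  → R3 = 61 + 18 = 79
Final: R3 = 79

79


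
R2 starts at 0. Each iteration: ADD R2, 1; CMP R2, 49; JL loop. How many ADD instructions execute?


Loop trace (R2 starts at 0, target 49, step 1):
  ADD #1: R2 = 0 + 1 = 1  → 1 < 49, loop
  ADD #2: R2 = 1 + 1 = 2  → 2 < 49, loop
  ADD #3: R2 = 2 + 1 = 3  → 3 < 49, loop
  ADD #4: R2 = 3 + 1 = 4  → 4 < 49, loop
  ADD #5: R2 = 4 + 1 = 5  → 5 < 49, loop
  ADD #6: R2 = 5 + 1 = 6  → 6 < 49, loop
  ADD #7: R2 = 6 + 1 = 7  → 7 < 49, loop
  ADD #8: R2 = 7 + 1 = 8  → 8 < 49, loop
  ADD #9: R2 = 8 + 1 = 9  → 9 < 49, loop
  ADD #10: R2 = 9 + 1 = 10  → 10 < 49, loop
  ADD #11: R2 = 10 + 1 = 11  → 11 < 49, loop
  ADD #12: R2 = 11 + 1 = 12  → 12 < 49, loop
  ADD #13: R2 = 12 + 1 = 13  → 13 < 49, loop
  ADD #14: R2 = 13 + 1 = 14  → 14 < 49, loop
  ADD #15: R2 = 14 + 1 = 15  → 15 < 49, loop
  ADD #16: R2 = 15 + 1 = 16  → 16 < 49, loop
  ADD #17: R2 = 16 + 1 = 17  → 17 < 49, loop
  ADD #18: R2 = 17 + 1 = 18  → 18 < 49, loop
  ADD #19: R2 = 18 + 1 = 19  → 19 < 49, loop
  ADD #20: R2 = 19 + 1 = 20  → 20 < 49, loop
  ADD #21: R2 = 20 + 1 = 21  → 21 < 49, loop
  ADD #22: R2 = 21 + 1 = 22  → 22 < 49, loop
  ADD #23: R2 = 22 + 1 = 23  → 23 < 49, loop
  ADD #24: R2 = 23 + 1 = 24  → 24 < 49, loop
  ADD #25: R2 = 24 + 1 = 25  → 25 < 49, loop
  ADD #26: R2 = 25 + 1 = 26  → 26 < 49, loop
  ADD #27: R2 = 26 + 1 = 27  → 27 < 49, loop
  ADD #28: R2 = 27 + 1 = 28  → 28 < 49, loop
  ADD #29: R2 = 28 + 1 = 29  → 29 < 49, loop
  ADD #30: R2 = 29 + 1 = 30  → 30 < 49, loop
  ADD #31: R2 = 30 + 1 = 31  → 31 < 49, loop
  ADD #32: R2 = 31 + 1 = 32  → 32 < 49, loop
  ADD #33: R2 = 32 + 1 = 33  → 33 < 49, loop
  ADD #34: R2 = 33 + 1 = 34  → 34 < 49, loop
  ADD #35: R2 = 34 + 1 = 35  → 35 < 49, loop
  ADD #36: R2 = 35 + 1 = 36  → 36 < 49, loop
  ADD #37: R2 = 36 + 1 = 37  → 37 < 49, loop
  ADD #38: R2 = 37 + 1 = 38  → 38 < 49, loop
  ADD #39: R2 = 38 + 1 = 39  → 39 < 49, loop
  ADD #40: R2 = 39 + 1 = 40  → 40 < 49, loop
  ADD #41: R2 = 40 + 1 = 41  → 41 < 49, loop
  ADD #42: R2 = 41 + 1 = 42  → 42 < 49, loop
  ADD #43: R2 = 42 + 1 = 43  → 43 < 49, loop
  ADD #44: R2 = 43 + 1 = 44  → 44 < 49, loop
  ADD #45: R2 = 44 + 1 = 45  → 45 < 49, loop
  ADD #46: R2 = 45 + 1 = 46  → 46 < 49, loop
  ADD #47: R2 = 46 + 1 = 47  → 47 < 49, loop
  ADD #48: R2 = 47 + 1 = 48  → 48 < 49, loop
  ADD #49: R2 = 48 + 1 = 49  → 49 >= 49, exit
Total ADD instructions: 49

49


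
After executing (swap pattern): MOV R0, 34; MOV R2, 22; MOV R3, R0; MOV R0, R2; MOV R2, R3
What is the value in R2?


Register state trace (swap pattern):
  MOV R0, 34  → R0 = 34
  MOV R2, 22  → R2 = 22
  MOV R3, R0  → R3 = 34  (save R0)
  MOV R0, R2  → R0 = 22  (R0 gets R2's value)
  MOV R2, R3  → R2 = 34  (R2 gets saved value)
Final: R2 = 34

34


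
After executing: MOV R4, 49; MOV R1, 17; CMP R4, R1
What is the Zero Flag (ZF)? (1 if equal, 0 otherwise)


Register state trace:
  MOV R4, 49  → R4 = 49
  MOV R1, 17  → R1 = 17
  CMP R4, R1  → computes 49 - 17 = 32
  Result is nonzero, so values are not equal
ZF = 0

0


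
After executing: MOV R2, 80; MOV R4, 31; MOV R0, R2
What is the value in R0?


Register state trace:
  MOV R2, 80  → R2 = 80
  MOV R4, 31  → R4 = 31
  MOV R0, R2  → R0 = 80
Final: R0 = 80

80


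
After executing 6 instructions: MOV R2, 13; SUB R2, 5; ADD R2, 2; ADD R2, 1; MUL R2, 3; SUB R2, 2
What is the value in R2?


Register state trace:
  MOV R2, 13  → R2 = 13
  SUB R2, 5  → R2 = 13 - 5 = 8
  ADD R2, 2  → R2 = 8 + 2 = 10
  ADD R2, 1  → R2 = 10 + 1 = 11
  MUL R2, 3  → R2 = 11 * 3 = 33
  SUB R2, 2  → R2 = 33 - 2 = 31
Final: R2 = 31

31


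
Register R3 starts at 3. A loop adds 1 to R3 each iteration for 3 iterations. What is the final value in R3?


Starting value: R3 = 3
  Iter 1: R3 = 3 + 1 = 4
  Iter 2: R3 = 4 + 1 = 5
  Iter 3: R3 = 5 + 1 = 6
Final: R3 = 6

6


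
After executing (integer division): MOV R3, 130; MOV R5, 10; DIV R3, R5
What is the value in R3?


Register state trace:
  MOV R3, 130  → R3 = 130
  MOV R5, 10  → R5 = 10
  DIV R3, R5  → R3 = 130 // 10 = 13
Final: R3 = 13

13


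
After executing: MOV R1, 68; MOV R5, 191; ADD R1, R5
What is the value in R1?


Register state trace:
  MOV R1, 68  → R1 = 68
  MOV R5, 191  → R5 = 191
  ADD R1, R5  → R1 = 68 + 191 = 259
Final: R1 = 259

259


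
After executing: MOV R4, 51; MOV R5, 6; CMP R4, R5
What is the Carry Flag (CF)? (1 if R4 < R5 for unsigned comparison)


Register state trace:
  MOV R4, 51  → R4 = 51
  MOV R5, 6  → R5 = 6
  CMP R4, R5  → unsigned 51 - 6: no borrow
  51 >= 6, so CF = 0
CF = 0

0


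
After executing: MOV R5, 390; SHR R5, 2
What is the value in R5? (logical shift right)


Register state trace:
  MOV R5, 390  → R5 = 390
  SHR R5, 2  → R5 = 390 >> 2 = 390 // 2^2 = 97
Final: R5 = 97

97


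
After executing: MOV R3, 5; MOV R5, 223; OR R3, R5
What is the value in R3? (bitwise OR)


Register state trace:
  MOV R3, 5  → R3 = 5 (0b00000101)
  MOV R5, 223  → R5 = 223 (0b11011111)
  OR R3, R5   → R3 = 5 OR 223 = 223 (0b11011111)
Final: R3 = 223

223


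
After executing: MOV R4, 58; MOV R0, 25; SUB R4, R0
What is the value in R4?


Register state trace:
  MOV R4, 58  → R4 = 58
  MOV R0, 25  → R0 = 25
  SUB R4, R0  → R4 = 58 - 25 = 33
Final: R4 = 33

33


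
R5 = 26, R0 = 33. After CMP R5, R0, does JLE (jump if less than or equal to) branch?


Trace:
  R5 = 26, R0 = 33
  CMP R5, R0  → compares 26 vs 33
  JLE checks: is 26 less than or equal to 33?
  26 < 33, so condition is true
Branch taken: Yes

Yes


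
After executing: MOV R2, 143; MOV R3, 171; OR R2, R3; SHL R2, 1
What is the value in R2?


Register state trace:
  MOV R2, 143  → R2 = 143 (0b10001111)
  MOV R3, 171  → R3 = 171 (0b10101011)
  OR R2, R3  → R2 = 143 OR 171 = 175 (0b10101111)
  SHL R2, 1  → R2 = 175 << 1 = 350
Final: R2 = 350

350


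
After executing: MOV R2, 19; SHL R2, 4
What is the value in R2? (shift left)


Register state trace:
  MOV R2, 19  → R2 = 19
  SHL R2, 4  → R2 = 19 << 4 = 19 * 2^4 = 304
Final: R2 = 304

304


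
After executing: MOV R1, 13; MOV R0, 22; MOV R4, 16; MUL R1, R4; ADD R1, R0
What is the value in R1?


Register state trace:
  MOV R1, 13  → R1 = 13
  MOV R0, 22  → R0 = 22
  MOV R4, 16  → R4 = 16
  MUL R1, R4  → R1 = 13 * 16 = 208
  ADD R1, R0  → R1 = 208 + 22 = 230
Final: R1 = 230

230


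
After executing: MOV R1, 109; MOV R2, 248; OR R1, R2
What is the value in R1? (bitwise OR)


Register state trace:
  MOV R1, 109  → R1 = 109 (0b01101101)
  MOV R2, 248  → R2 = 248 (0b11111000)
  OR R1, R2   → R1 = 109 OR 248 = 253 (0b11111101)
Final: R1 = 253

253


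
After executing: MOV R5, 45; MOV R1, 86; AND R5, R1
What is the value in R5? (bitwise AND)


Register state trace:
  MOV R5, 45  → R5 = 45 (0b00101101)
  MOV R1, 86  → R1 = 86 (0b01010110)
  AND R5, R1  → R5 = 45 AND 86 = 4 (0b00000100)
Final: R5 = 4

4


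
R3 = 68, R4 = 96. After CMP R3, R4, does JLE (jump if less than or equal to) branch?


Trace:
  R3 = 68, R4 = 96
  CMP R3, R4  → compares 68 vs 96
  JLE checks: is 68 less than or equal to 96?
  68 < 96, so condition is true
Branch taken: Yes

Yes


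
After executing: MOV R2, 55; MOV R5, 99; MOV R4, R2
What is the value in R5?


Register state trace:
  MOV R2, 55  → R2 = 55
  MOV R5, 99  → R5 = 99
  MOV R4, R2  → R4 = 55
Final: R5 = 99

99


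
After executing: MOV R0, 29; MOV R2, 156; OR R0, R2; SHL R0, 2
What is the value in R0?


Register state trace:
  MOV R0, 29  → R0 = 29 (0b00011101)
  MOV R2, 156  → R2 = 156 (0b10011100)
  OR R0, R2  → R0 = 29 OR 156 = 157 (0b10011101)
  SHL R0, 2  → R0 = 157 << 2 = 628
Final: R0 = 628

628


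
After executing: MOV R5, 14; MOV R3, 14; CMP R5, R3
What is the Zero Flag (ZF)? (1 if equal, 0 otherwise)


Register state trace:
  MOV R5, 14  → R5 = 14
  MOV R3, 14  → R3 = 14
  CMP R5, R3  → computes 14 - 14 = 0
  Result is zero, so values are equal
ZF = 1

1


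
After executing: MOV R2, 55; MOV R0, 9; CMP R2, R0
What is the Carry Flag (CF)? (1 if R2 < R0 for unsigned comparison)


Register state trace:
  MOV R2, 55  → R2 = 55
  MOV R0, 9  → R0 = 9
  CMP R2, R0  → unsigned 55 - 9: no borrow
  55 >= 9, so CF = 0
CF = 0

0


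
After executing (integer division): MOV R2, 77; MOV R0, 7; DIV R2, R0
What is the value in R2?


Register state trace:
  MOV R2, 77  → R2 = 77
  MOV R0, 7  → R0 = 7
  DIV R2, R0  → R2 = 77 // 7 = 11
Final: R2 = 11

11


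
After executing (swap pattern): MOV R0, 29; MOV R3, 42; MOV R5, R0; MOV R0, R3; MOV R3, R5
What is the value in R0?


Register state trace (swap pattern):
  MOV R0, 29  → R0 = 29
  MOV R3, 42  → R3 = 42
  MOV R5, R0  → R5 = 29  (save R0)
  MOV R0, R3  → R0 = 42  (R0 gets R3's value)
  MOV R3, R5  → R3 = 29  (R3 gets saved value)
Final: R0 = 42

42


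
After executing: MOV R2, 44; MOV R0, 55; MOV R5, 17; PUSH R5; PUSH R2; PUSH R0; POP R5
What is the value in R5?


Stack trace (top is rightmost):
  MOV R2, 44  → R2 = 44
  MOV R0, 55  → R0 = 55
  MOV R5, 17  → R5 = 17
  PUSH R5  → stack: [17]
  PUSH R2  → stack: [17, 44]
  PUSH R0  → stack: [17, 44, 55]
  POP R5  → R5 = 55, stack: [17, 44]
Final: R5 = 55

55


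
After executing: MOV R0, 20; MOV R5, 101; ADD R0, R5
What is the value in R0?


Register state trace:
  MOV R0, 20  → R0 = 20
  MOV R5, 101  → R5 = 101
  ADD R0, R5  → R0 = 20 + 101 = 121
Final: R0 = 121

121


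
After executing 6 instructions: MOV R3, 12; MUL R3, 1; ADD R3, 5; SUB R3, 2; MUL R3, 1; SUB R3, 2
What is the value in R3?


Register state trace:
  MOV R3, 12  → R3 = 12
  MUL R3, 1  → R3 = 12 * 1 = 12
  ADD R3, 5  → R3 = 12 + 5 = 17
  SUB R3, 2  → R3 = 17 - 2 = 15
  MUL R3, 1  → R3 = 15 * 1 = 15
  SUB R3, 2  → R3 = 15 - 2 = 13
Final: R3 = 13

13


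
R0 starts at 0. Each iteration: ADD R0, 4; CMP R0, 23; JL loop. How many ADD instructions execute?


Loop trace (R0 starts at 0, target 23, step 4):
  ADD #1: R0 = 0 + 4 = 4  → 4 < 23, loop
  ADD #2: R0 = 4 + 4 = 8  → 8 < 23, loop
  ADD #3: R0 = 8 + 4 = 12  → 12 < 23, loop
  ADD #4: R0 = 12 + 4 = 16  → 16 < 23, loop
  ADD #5: R0 = 16 + 4 = 20  → 20 < 23, loop
  ADD #6: R0 = 20 + 4 = 24  → 24 >= 23, exit
Total ADD instructions: 6

6


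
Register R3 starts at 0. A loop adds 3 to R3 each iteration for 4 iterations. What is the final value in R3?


Starting value: R3 = 0
  Iter 1: R3 = 0 + 3 = 3
  Iter 2: R3 = 3 + 3 = 6
  Iter 3: R3 = 6 + 3 = 9
  Iter 4: R3 = 9 + 3 = 12
Final: R3 = 12

12


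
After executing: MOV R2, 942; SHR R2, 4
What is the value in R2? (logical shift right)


Register state trace:
  MOV R2, 942  → R2 = 942
  SHR R2, 4  → R2 = 942 >> 4 = 942 // 2^4 = 58
Final: R2 = 58

58


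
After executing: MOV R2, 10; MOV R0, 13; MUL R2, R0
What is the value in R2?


Register state trace:
  MOV R2, 10  → R2 = 10
  MOV R0, 13  → R0 = 13
  MUL R2, R0  → R2 = 10 * 13 = 130
Final: R2 = 130

130


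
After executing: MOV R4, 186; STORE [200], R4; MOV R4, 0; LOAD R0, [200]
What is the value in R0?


Register and memory trace:
  MOV R4, 186  → R4 = 186
  STORE [200], R4  → mem[200] = 186
  MOV R4, 0  → R4 = 0
  LOAD R0, [200]  → R0 = mem[200] = 186
Final: R0 = 186

186


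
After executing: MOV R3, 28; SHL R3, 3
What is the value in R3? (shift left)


Register state trace:
  MOV R3, 28  → R3 = 28
  SHL R3, 3  → R3 = 28 << 3 = 28 * 2^3 = 224
Final: R3 = 224

224


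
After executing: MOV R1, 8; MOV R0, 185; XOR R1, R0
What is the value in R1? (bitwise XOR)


Register state trace:
  MOV R1, 8  → R1 = 8 (0b00001000)
  MOV R0, 185  → R0 = 185 (0b10111001)
  XOR R1, R0  → R1 = 8 XOR 185 = 177 (0b10110001)
Final: R1 = 177

177


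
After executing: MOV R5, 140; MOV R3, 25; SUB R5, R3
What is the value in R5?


Register state trace:
  MOV R5, 140  → R5 = 140
  MOV R3, 25  → R3 = 25
  SUB R5, R3  → R5 = 140 - 25 = 115
Final: R5 = 115

115


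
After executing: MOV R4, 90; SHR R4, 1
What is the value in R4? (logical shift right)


Register state trace:
  MOV R4, 90  → R4 = 90
  SHR R4, 1  → R4 = 90 >> 1 = 90 // 2^1 = 45
Final: R4 = 45

45


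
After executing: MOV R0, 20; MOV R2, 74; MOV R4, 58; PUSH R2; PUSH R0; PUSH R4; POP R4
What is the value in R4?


Stack trace (top is rightmost):
  MOV R0, 20  → R0 = 20
  MOV R2, 74  → R2 = 74
  MOV R4, 58  → R4 = 58
  PUSH R2  → stack: [74]
  PUSH R0  → stack: [74, 20]
  PUSH R4  → stack: [74, 20, 58]
  POP R4  → R4 = 58, stack: [74, 20]
Final: R4 = 58

58


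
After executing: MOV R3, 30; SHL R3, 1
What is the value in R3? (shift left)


Register state trace:
  MOV R3, 30  → R3 = 30
  SHL R3, 1  → R3 = 30 << 1 = 30 * 2^1 = 60
Final: R3 = 60

60


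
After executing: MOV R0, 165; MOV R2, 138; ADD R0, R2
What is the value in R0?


Register state trace:
  MOV R0, 165  → R0 = 165
  MOV R2, 138  → R2 = 138
  ADD R0, R2  → R0 = 165 + 138 = 303
Final: R0 = 303

303


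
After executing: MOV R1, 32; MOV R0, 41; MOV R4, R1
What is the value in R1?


Register state trace:
  MOV R1, 32  → R1 = 32
  MOV R0, 41  → R0 = 41
  MOV R4, R1  → R4 = 32
Final: R1 = 32

32


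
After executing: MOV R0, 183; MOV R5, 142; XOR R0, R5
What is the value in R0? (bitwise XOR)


Register state trace:
  MOV R0, 183  → R0 = 183 (0b10110111)
  MOV R5, 142  → R5 = 142 (0b10001110)
  XOR R0, R5  → R0 = 183 XOR 142 = 57 (0b00111001)
Final: R0 = 57

57


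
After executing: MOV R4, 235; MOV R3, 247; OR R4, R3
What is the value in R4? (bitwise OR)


Register state trace:
  MOV R4, 235  → R4 = 235 (0b11101011)
  MOV R3, 247  → R3 = 247 (0b11110111)
  OR R4, R3   → R4 = 235 OR 247 = 255 (0b11111111)
Final: R4 = 255

255


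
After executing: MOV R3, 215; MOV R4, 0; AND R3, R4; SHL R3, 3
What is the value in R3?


Register state trace:
  MOV R3, 215  → R3 = 215 (0b11010111)
  MOV R4, 0  → R4 = 0 (0b00000000)
  AND R3, R4  → R3 = 215 AND 0 = 0 (0b00000000)
  SHL R3, 3  → R3 = 0 << 3 = 0
Final: R3 = 0

0


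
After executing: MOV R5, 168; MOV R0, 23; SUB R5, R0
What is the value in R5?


Register state trace:
  MOV R5, 168  → R5 = 168
  MOV R0, 23  → R0 = 23
  SUB R5, R0  → R5 = 168 - 23 = 145
Final: R5 = 145

145


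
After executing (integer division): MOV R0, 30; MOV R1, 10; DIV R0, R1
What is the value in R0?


Register state trace:
  MOV R0, 30  → R0 = 30
  MOV R1, 10  → R1 = 10
  DIV R0, R1  → R0 = 30 // 10 = 3
Final: R0 = 3

3


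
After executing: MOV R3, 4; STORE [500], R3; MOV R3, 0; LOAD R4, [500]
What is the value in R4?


Register and memory trace:
  MOV R3, 4  → R3 = 4
  STORE [500], R3  → mem[500] = 4
  MOV R3, 0  → R3 = 0
  LOAD R4, [500]  → R4 = mem[500] = 4
Final: R4 = 4

4


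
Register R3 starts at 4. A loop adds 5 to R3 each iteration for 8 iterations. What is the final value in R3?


Starting value: R3 = 4
  Iter 1: R3 = 4 + 5 = 9
  Iter 2: R3 = 9 + 5 = 14
  Iter 3: R3 = 14 + 5 = 19
  Iter 4: R3 = 19 + 5 = 24
  Iter 5: R3 = 24 + 5 = 29
  Iter 6: R3 = 29 + 5 = 34
  Iter 7: R3 = 34 + 5 = 39
  Iter 8: R3 = 39 + 5 = 44
Final: R3 = 44

44


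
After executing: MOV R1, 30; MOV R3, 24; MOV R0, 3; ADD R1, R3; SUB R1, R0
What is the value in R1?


Register state trace:
  MOV R1, 30  → R1 = 30
  MOV R3, 24  → R3 = 24
  MOV R0, 3  → R0 = 3
  ADD R1, R3  → R1 = 30 + 24 = 54
  SUB R1, R0  → R1 = 54 - 3 = 51
Final: R1 = 51

51


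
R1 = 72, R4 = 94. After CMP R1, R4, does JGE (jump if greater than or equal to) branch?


Trace:
  R1 = 72, R4 = 94
  CMP R1, R4  → compares 72 vs 94
  JGE checks: is 72 greater than or equal to 94?
  72 < 94, so condition is false
Branch taken: No

No


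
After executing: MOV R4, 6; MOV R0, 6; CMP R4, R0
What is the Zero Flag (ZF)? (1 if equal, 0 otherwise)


Register state trace:
  MOV R4, 6  → R4 = 6
  MOV R0, 6  → R0 = 6
  CMP R4, R0  → computes 6 - 6 = 0
  Result is zero, so values are equal
ZF = 1

1


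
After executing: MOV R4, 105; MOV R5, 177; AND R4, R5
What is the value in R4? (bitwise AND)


Register state trace:
  MOV R4, 105  → R4 = 105 (0b01101001)
  MOV R5, 177  → R5 = 177 (0b10110001)
  AND R4, R5  → R4 = 105 AND 177 = 33 (0b00100001)
Final: R4 = 33

33


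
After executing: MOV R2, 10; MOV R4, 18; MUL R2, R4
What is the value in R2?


Register state trace:
  MOV R2, 10  → R2 = 10
  MOV R4, 18  → R4 = 18
  MUL R2, R4  → R2 = 10 * 18 = 180
Final: R2 = 180

180


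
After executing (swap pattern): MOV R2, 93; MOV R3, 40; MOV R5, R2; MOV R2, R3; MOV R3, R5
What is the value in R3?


Register state trace (swap pattern):
  MOV R2, 93  → R2 = 93
  MOV R3, 40  → R3 = 40
  MOV R5, R2  → R5 = 93  (save R2)
  MOV R2, R3  → R2 = 40  (R2 gets R3's value)
  MOV R3, R5  → R3 = 93  (R3 gets saved value)
Final: R3 = 93

93


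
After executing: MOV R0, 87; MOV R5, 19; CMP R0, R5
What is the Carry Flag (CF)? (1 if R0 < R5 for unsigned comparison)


Register state trace:
  MOV R0, 87  → R0 = 87
  MOV R5, 19  → R5 = 19
  CMP R0, R5  → unsigned 87 - 19: no borrow
  87 >= 19, so CF = 0
CF = 0

0


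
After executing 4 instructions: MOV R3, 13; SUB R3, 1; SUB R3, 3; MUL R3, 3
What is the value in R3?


Register state trace:
  MOV R3, 13  → R3 = 13
  SUB R3, 1  → R3 = 13 - 1 = 12
  SUB R3, 3  → R3 = 12 - 3 = 9
  MUL R3, 3  → R3 = 9 * 3 = 27
Final: R3 = 27

27


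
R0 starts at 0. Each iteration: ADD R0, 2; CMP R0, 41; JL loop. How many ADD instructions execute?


Loop trace (R0 starts at 0, target 41, step 2):
  ADD #1: R0 = 0 + 2 = 2  → 2 < 41, loop
  ADD #2: R0 = 2 + 2 = 4  → 4 < 41, loop
  ADD #3: R0 = 4 + 2 = 6  → 6 < 41, loop
  ADD #4: R0 = 6 + 2 = 8  → 8 < 41, loop
  ADD #5: R0 = 8 + 2 = 10  → 10 < 41, loop
  ADD #6: R0 = 10 + 2 = 12  → 12 < 41, loop
  ADD #7: R0 = 12 + 2 = 14  → 14 < 41, loop
  ADD #8: R0 = 14 + 2 = 16  → 16 < 41, loop
  ADD #9: R0 = 16 + 2 = 18  → 18 < 41, loop
  ADD #10: R0 = 18 + 2 = 20  → 20 < 41, loop
  ADD #11: R0 = 20 + 2 = 22  → 22 < 41, loop
  ADD #12: R0 = 22 + 2 = 24  → 24 < 41, loop
  ADD #13: R0 = 24 + 2 = 26  → 26 < 41, loop
  ADD #14: R0 = 26 + 2 = 28  → 28 < 41, loop
  ADD #15: R0 = 28 + 2 = 30  → 30 < 41, loop
  ADD #16: R0 = 30 + 2 = 32  → 32 < 41, loop
  ADD #17: R0 = 32 + 2 = 34  → 34 < 41, loop
  ADD #18: R0 = 34 + 2 = 36  → 36 < 41, loop
  ADD #19: R0 = 36 + 2 = 38  → 38 < 41, loop
  ADD #20: R0 = 38 + 2 = 40  → 40 < 41, loop
  ADD #21: R0 = 40 + 2 = 42  → 42 >= 41, exit
Total ADD instructions: 21

21


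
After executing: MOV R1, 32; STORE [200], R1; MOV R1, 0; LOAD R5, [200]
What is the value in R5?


Register and memory trace:
  MOV R1, 32  → R1 = 32
  STORE [200], R1  → mem[200] = 32
  MOV R1, 0  → R1 = 0
  LOAD R5, [200]  → R5 = mem[200] = 32
Final: R5 = 32

32


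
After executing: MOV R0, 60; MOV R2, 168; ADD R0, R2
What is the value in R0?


Register state trace:
  MOV R0, 60  → R0 = 60
  MOV R2, 168  → R2 = 168
  ADD R0, R2  → R0 = 60 + 168 = 228
Final: R0 = 228

228


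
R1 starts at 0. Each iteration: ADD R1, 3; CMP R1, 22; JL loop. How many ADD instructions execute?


Loop trace (R1 starts at 0, target 22, step 3):
  ADD #1: R1 = 0 + 3 = 3  → 3 < 22, loop
  ADD #2: R1 = 3 + 3 = 6  → 6 < 22, loop
  ADD #3: R1 = 6 + 3 = 9  → 9 < 22, loop
  ADD #4: R1 = 9 + 3 = 12  → 12 < 22, loop
  ADD #5: R1 = 12 + 3 = 15  → 15 < 22, loop
  ADD #6: R1 = 15 + 3 = 18  → 18 < 22, loop
  ADD #7: R1 = 18 + 3 = 21  → 21 < 22, loop
  ADD #8: R1 = 21 + 3 = 24  → 24 >= 22, exit
Total ADD instructions: 8

8


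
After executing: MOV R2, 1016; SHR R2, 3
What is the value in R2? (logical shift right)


Register state trace:
  MOV R2, 1016  → R2 = 1016
  SHR R2, 3  → R2 = 1016 >> 3 = 1016 // 2^3 = 127
Final: R2 = 127

127


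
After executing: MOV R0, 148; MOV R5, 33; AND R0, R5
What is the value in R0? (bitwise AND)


Register state trace:
  MOV R0, 148  → R0 = 148 (0b10010100)
  MOV R5, 33  → R5 = 33 (0b00100001)
  AND R0, R5  → R0 = 148 AND 33 = 0 (0b00000000)
Final: R0 = 0

0


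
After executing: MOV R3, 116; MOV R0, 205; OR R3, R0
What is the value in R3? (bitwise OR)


Register state trace:
  MOV R3, 116  → R3 = 116 (0b01110100)
  MOV R0, 205  → R0 = 205 (0b11001101)
  OR R3, R0   → R3 = 116 OR 205 = 253 (0b11111101)
Final: R3 = 253

253


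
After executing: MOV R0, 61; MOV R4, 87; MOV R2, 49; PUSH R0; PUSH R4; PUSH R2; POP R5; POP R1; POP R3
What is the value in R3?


Stack trace (top is rightmost):
  MOV R0, 61  → R0 = 61
  MOV R4, 87  → R4 = 87
  MOV R2, 49  → R2 = 49
  PUSH R0  → stack: [61]
  PUSH R4  → stack: [61, 87]
  PUSH R2  → stack: [61, 87, 49]
  POP R5  → R5 = 49, stack: [61, 87]
  POP R1  → R1 = 87, stack: [61]
  POP R3  → R3 = 61, stack: []
Final: R3 = 61

61


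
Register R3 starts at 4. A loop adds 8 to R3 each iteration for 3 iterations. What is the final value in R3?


Starting value: R3 = 4
  Iter 1: R3 = 4 + 8 = 12
  Iter 2: R3 = 12 + 8 = 20
  Iter 3: R3 = 20 + 8 = 28
Final: R3 = 28

28


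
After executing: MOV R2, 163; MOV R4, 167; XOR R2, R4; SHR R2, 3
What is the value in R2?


Register state trace:
  MOV R2, 163  → R2 = 163 (0b10100011)
  MOV R4, 167  → R4 = 167 (0b10100111)
  XOR R2, R4  → R2 = 163 XOR 167 = 4 (0b00000100)
  SHR R2, 3  → R2 = 4 >> 3 = 0
Final: R2 = 0

0


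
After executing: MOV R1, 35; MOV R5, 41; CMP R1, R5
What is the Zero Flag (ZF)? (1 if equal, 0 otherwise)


Register state trace:
  MOV R1, 35  → R1 = 35
  MOV R5, 41  → R5 = 41
  CMP R1, R5  → computes 35 - 41 = -6
  Result is nonzero, so values are not equal
ZF = 0

0


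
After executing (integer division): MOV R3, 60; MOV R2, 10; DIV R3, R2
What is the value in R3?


Register state trace:
  MOV R3, 60  → R3 = 60
  MOV R2, 10  → R2 = 10
  DIV R3, R2  → R3 = 60 // 10 = 6
Final: R3 = 6

6


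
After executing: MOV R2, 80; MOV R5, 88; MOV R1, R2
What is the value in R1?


Register state trace:
  MOV R2, 80  → R2 = 80
  MOV R5, 88  → R5 = 88
  MOV R1, R2  → R1 = 80
Final: R1 = 80

80


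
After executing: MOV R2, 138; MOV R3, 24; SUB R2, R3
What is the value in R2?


Register state trace:
  MOV R2, 138  → R2 = 138
  MOV R3, 24  → R3 = 24
  SUB R2, R3  → R2 = 138 - 24 = 114
Final: R2 = 114

114


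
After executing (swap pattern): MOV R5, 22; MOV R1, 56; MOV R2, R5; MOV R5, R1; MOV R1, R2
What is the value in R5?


Register state trace (swap pattern):
  MOV R5, 22  → R5 = 22
  MOV R1, 56  → R1 = 56
  MOV R2, R5  → R2 = 22  (save R5)
  MOV R5, R1  → R5 = 56  (R5 gets R1's value)
  MOV R1, R2  → R1 = 22  (R1 gets saved value)
Final: R5 = 56

56


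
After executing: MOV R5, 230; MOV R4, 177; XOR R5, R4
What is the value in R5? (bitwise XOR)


Register state trace:
  MOV R5, 230  → R5 = 230 (0b11100110)
  MOV R4, 177  → R4 = 177 (0b10110001)
  XOR R5, R4  → R5 = 230 XOR 177 = 87 (0b01010111)
Final: R5 = 87

87


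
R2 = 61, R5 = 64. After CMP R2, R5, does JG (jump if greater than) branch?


Trace:
  R2 = 61, R5 = 64
  CMP R2, R5  → compares 61 vs 64
  JG checks: is 61 greater than 64?
  61 < 64, so condition is false
Branch taken: No

No


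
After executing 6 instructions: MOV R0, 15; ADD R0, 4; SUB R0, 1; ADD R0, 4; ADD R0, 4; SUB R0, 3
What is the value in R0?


Register state trace:
  MOV R0, 15  → R0 = 15
  ADD R0, 4  → R0 = 15 + 4 = 19
  SUB R0, 1  → R0 = 19 - 1 = 18
  ADD R0, 4  → R0 = 18 + 4 = 22
  ADD R0, 4  → R0 = 22 + 4 = 26
  SUB R0, 3  → R0 = 26 - 3 = 23
Final: R0 = 23

23


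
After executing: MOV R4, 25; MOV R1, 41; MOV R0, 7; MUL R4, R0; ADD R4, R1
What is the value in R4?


Register state trace:
  MOV R4, 25  → R4 = 25
  MOV R1, 41  → R1 = 41
  MOV R0, 7  → R0 = 7
  MUL R4, R0  → R4 = 25 * 7 = 175
  ADD R4, R1  → R4 = 175 + 41 = 216
Final: R4 = 216

216


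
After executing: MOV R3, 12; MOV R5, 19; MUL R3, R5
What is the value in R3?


Register state trace:
  MOV R3, 12  → R3 = 12
  MOV R5, 19  → R5 = 19
  MUL R3, R5  → R3 = 12 * 19 = 228
Final: R3 = 228

228


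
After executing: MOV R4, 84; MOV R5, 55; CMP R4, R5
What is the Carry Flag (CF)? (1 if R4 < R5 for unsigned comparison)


Register state trace:
  MOV R4, 84  → R4 = 84
  MOV R5, 55  → R5 = 55
  CMP R4, R5  → unsigned 84 - 55: no borrow
  84 >= 55, so CF = 0
CF = 0

0


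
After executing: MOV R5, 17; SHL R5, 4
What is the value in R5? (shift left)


Register state trace:
  MOV R5, 17  → R5 = 17
  SHL R5, 4  → R5 = 17 << 4 = 17 * 2^4 = 272
Final: R5 = 272

272


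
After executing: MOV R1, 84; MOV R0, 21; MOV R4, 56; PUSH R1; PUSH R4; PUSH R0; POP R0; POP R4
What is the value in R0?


Stack trace (top is rightmost):
  MOV R1, 84  → R1 = 84
  MOV R0, 21  → R0 = 21
  MOV R4, 56  → R4 = 56
  PUSH R1  → stack: [84]
  PUSH R4  → stack: [84, 56]
  PUSH R0  → stack: [84, 56, 21]
  POP R0  → R0 = 21, stack: [84, 56]
  POP R4  → R4 = 56, stack: [84]
Final: R0 = 21

21


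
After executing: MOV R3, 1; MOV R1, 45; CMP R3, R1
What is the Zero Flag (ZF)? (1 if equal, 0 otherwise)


Register state trace:
  MOV R3, 1  → R3 = 1
  MOV R1, 45  → R1 = 45
  CMP R3, R1  → computes 1 - 45 = -44
  Result is nonzero, so values are not equal
ZF = 0

0


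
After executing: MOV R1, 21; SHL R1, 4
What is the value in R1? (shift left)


Register state trace:
  MOV R1, 21  → R1 = 21
  SHL R1, 4  → R1 = 21 << 4 = 21 * 2^4 = 336
Final: R1 = 336

336


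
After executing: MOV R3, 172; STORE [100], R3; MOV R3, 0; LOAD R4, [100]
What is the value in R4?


Register and memory trace:
  MOV R3, 172  → R3 = 172
  STORE [100], R3  → mem[100] = 172
  MOV R3, 0  → R3 = 0
  LOAD R4, [100]  → R4 = mem[100] = 172
Final: R4 = 172

172


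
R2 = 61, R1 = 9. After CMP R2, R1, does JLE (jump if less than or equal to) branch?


Trace:
  R2 = 61, R1 = 9
  CMP R2, R1  → compares 61 vs 9
  JLE checks: is 61 less than or equal to 9?
  61 > 9, so condition is false
Branch taken: No

No


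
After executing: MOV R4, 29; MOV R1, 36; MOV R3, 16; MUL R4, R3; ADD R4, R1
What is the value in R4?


Register state trace:
  MOV R4, 29  → R4 = 29
  MOV R1, 36  → R1 = 36
  MOV R3, 16  → R3 = 16
  MUL R4, R3  → R4 = 29 * 16 = 464
  ADD R4, R1  → R4 = 464 + 36 = 500
Final: R4 = 500

500


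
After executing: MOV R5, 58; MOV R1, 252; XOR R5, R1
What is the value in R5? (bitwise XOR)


Register state trace:
  MOV R5, 58  → R5 = 58 (0b00111010)
  MOV R1, 252  → R1 = 252 (0b11111100)
  XOR R5, R1  → R5 = 58 XOR 252 = 198 (0b11000110)
Final: R5 = 198

198


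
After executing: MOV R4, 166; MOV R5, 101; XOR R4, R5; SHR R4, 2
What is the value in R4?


Register state trace:
  MOV R4, 166  → R4 = 166 (0b10100110)
  MOV R5, 101  → R5 = 101 (0b01100101)
  XOR R4, R5  → R4 = 166 XOR 101 = 195 (0b11000011)
  SHR R4, 2  → R4 = 195 >> 2 = 48
Final: R4 = 48

48


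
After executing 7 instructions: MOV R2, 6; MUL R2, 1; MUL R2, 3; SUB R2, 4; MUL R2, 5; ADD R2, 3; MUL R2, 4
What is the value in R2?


Register state trace:
  MOV R2, 6  → R2 = 6
  MUL R2, 1  → R2 = 6 * 1 = 6
  MUL R2, 3  → R2 = 6 * 3 = 18
  SUB R2, 4  → R2 = 18 - 4 = 14
  MUL R2, 5  → R2 = 14 * 5 = 70
  ADD R2, 3  → R2 = 70 + 3 = 73
  MUL R2, 4  → R2 = 73 * 4 = 292
Final: R2 = 292

292


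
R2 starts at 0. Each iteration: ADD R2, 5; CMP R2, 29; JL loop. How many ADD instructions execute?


Loop trace (R2 starts at 0, target 29, step 5):
  ADD #1: R2 = 0 + 5 = 5  → 5 < 29, loop
  ADD #2: R2 = 5 + 5 = 10  → 10 < 29, loop
  ADD #3: R2 = 10 + 5 = 15  → 15 < 29, loop
  ADD #4: R2 = 15 + 5 = 20  → 20 < 29, loop
  ADD #5: R2 = 20 + 5 = 25  → 25 < 29, loop
  ADD #6: R2 = 25 + 5 = 30  → 30 >= 29, exit
Total ADD instructions: 6

6


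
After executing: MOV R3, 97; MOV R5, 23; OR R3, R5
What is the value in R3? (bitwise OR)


Register state trace:
  MOV R3, 97  → R3 = 97 (0b01100001)
  MOV R5, 23  → R5 = 23 (0b00010111)
  OR R3, R5   → R3 = 97 OR 23 = 119 (0b01110111)
Final: R3 = 119

119


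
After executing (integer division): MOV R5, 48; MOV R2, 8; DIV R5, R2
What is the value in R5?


Register state trace:
  MOV R5, 48  → R5 = 48
  MOV R2, 8  → R2 = 8
  DIV R5, R2  → R5 = 48 // 8 = 6
Final: R5 = 6

6


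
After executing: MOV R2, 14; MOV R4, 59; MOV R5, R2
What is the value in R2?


Register state trace:
  MOV R2, 14  → R2 = 14
  MOV R4, 59  → R4 = 59
  MOV R5, R2  → R5 = 14
Final: R2 = 14

14


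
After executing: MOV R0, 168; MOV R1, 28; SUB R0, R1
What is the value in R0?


Register state trace:
  MOV R0, 168  → R0 = 168
  MOV R1, 28  → R1 = 28
  SUB R0, R1  → R0 = 168 - 28 = 140
Final: R0 = 140

140


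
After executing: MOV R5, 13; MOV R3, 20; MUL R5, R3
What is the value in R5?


Register state trace:
  MOV R5, 13  → R5 = 13
  MOV R3, 20  → R3 = 20
  MUL R5, R3  → R5 = 13 * 20 = 260
Final: R5 = 260

260


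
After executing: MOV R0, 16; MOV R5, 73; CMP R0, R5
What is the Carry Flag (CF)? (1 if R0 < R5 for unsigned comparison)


Register state trace:
  MOV R0, 16  → R0 = 16
  MOV R5, 73  → R5 = 73
  CMP R0, R5  → unsigned 16 - 73: borrow occurs
  16 < 73, so CF = 1
CF = 1

1


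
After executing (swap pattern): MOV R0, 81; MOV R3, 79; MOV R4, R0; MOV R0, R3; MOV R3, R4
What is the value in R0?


Register state trace (swap pattern):
  MOV R0, 81  → R0 = 81
  MOV R3, 79  → R3 = 79
  MOV R4, R0  → R4 = 81  (save R0)
  MOV R0, R3  → R0 = 79  (R0 gets R3's value)
  MOV R3, R4  → R3 = 81  (R3 gets saved value)
Final: R0 = 79

79


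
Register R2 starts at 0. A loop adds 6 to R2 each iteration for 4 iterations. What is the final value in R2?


Starting value: R2 = 0
  Iter 1: R2 = 0 + 6 = 6
  Iter 2: R2 = 6 + 6 = 12
  Iter 3: R2 = 12 + 6 = 18
  Iter 4: R2 = 18 + 6 = 24
Final: R2 = 24

24


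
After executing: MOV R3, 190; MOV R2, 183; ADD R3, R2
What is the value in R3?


Register state trace:
  MOV R3, 190  → R3 = 190
  MOV R2, 183  → R2 = 183
  ADD R3, R2  → R3 = 190 + 183 = 373
Final: R3 = 373

373


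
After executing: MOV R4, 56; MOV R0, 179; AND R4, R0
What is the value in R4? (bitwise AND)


Register state trace:
  MOV R4, 56  → R4 = 56 (0b00111000)
  MOV R0, 179  → R0 = 179 (0b10110011)
  AND R4, R0  → R4 = 56 AND 179 = 48 (0b00110000)
Final: R4 = 48

48


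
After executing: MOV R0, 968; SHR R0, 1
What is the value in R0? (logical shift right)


Register state trace:
  MOV R0, 968  → R0 = 968
  SHR R0, 1  → R0 = 968 >> 1 = 968 // 2^1 = 484
Final: R0 = 484

484


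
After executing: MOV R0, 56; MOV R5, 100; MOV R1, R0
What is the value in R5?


Register state trace:
  MOV R0, 56  → R0 = 56
  MOV R5, 100  → R5 = 100
  MOV R1, R0  → R1 = 56
Final: R5 = 100

100


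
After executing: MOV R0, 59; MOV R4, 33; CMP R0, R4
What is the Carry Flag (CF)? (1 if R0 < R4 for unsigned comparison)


Register state trace:
  MOV R0, 59  → R0 = 59
  MOV R4, 33  → R4 = 33
  CMP R0, R4  → unsigned 59 - 33: no borrow
  59 >= 33, so CF = 0
CF = 0

0


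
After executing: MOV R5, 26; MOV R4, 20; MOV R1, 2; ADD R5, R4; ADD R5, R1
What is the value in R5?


Register state trace:
  MOV R5, 26  → R5 = 26
  MOV R4, 20  → R4 = 20
  MOV R1, 2  → R1 = 2
  ADD R5, R4  → R5 = 26 + 20 = 46
  ADD R5, R1  → R5 = 46 + 2 = 48
Final: R5 = 48

48


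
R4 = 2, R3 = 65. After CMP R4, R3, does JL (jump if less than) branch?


Trace:
  R4 = 2, R3 = 65
  CMP R4, R3  → compares 2 vs 65
  JL checks: is 2 less than 65?
  2 < 65, so condition is true
Branch taken: Yes

Yes


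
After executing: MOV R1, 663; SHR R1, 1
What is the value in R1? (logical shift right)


Register state trace:
  MOV R1, 663  → R1 = 663
  SHR R1, 1  → R1 = 663 >> 1 = 663 // 2^1 = 331
Final: R1 = 331

331


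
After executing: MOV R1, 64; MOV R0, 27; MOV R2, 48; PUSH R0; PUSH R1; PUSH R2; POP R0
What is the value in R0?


Stack trace (top is rightmost):
  MOV R1, 64  → R1 = 64
  MOV R0, 27  → R0 = 27
  MOV R2, 48  → R2 = 48
  PUSH R0  → stack: [27]
  PUSH R1  → stack: [27, 64]
  PUSH R2  → stack: [27, 64, 48]
  POP R0  → R0 = 48, stack: [27, 64]
Final: R0 = 48

48


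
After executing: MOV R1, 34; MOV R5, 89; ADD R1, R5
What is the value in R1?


Register state trace:
  MOV R1, 34  → R1 = 34
  MOV R5, 89  → R5 = 89
  ADD R1, R5  → R1 = 34 + 89 = 123
Final: R1 = 123

123


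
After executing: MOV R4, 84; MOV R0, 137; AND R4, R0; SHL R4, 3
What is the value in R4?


Register state trace:
  MOV R4, 84  → R4 = 84 (0b01010100)
  MOV R0, 137  → R0 = 137 (0b10001001)
  AND R4, R0  → R4 = 84 AND 137 = 0 (0b00000000)
  SHL R4, 3  → R4 = 0 << 3 = 0
Final: R4 = 0

0


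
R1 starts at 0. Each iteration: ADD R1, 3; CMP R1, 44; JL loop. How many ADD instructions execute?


Loop trace (R1 starts at 0, target 44, step 3):
  ADD #1: R1 = 0 + 3 = 3  → 3 < 44, loop
  ADD #2: R1 = 3 + 3 = 6  → 6 < 44, loop
  ADD #3: R1 = 6 + 3 = 9  → 9 < 44, loop
  ADD #4: R1 = 9 + 3 = 12  → 12 < 44, loop
  ADD #5: R1 = 12 + 3 = 15  → 15 < 44, loop
  ADD #6: R1 = 15 + 3 = 18  → 18 < 44, loop
  ADD #7: R1 = 18 + 3 = 21  → 21 < 44, loop
  ADD #8: R1 = 21 + 3 = 24  → 24 < 44, loop
  ADD #9: R1 = 24 + 3 = 27  → 27 < 44, loop
  ADD #10: R1 = 27 + 3 = 30  → 30 < 44, loop
  ADD #11: R1 = 30 + 3 = 33  → 33 < 44, loop
  ADD #12: R1 = 33 + 3 = 36  → 36 < 44, loop
  ADD #13: R1 = 36 + 3 = 39  → 39 < 44, loop
  ADD #14: R1 = 39 + 3 = 42  → 42 < 44, loop
  ADD #15: R1 = 42 + 3 = 45  → 45 >= 44, exit
Total ADD instructions: 15

15
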